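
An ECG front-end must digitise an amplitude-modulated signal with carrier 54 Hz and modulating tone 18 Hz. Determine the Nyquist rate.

AM sidebands sit at fc ± fm = 36 Hz and 72 Hz.
Highest-frequency component: 72 Hz.
Nyquist rate = 2 × 72 Hz = 144 Hz.

144 Hz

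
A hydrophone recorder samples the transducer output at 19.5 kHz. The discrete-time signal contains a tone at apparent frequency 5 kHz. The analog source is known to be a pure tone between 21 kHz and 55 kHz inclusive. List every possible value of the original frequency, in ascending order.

Frequencies that alias to 5 kHz are k·fs ± 5 kHz for integer k ≥ 0.
k=0: 5 kHz.
k=1: 14.5 kHz, 24.5 kHz.
k=2: 34 kHz, 44 kHz.
k=3: 53.5 kHz, 63.5 kHz.
k=4: 73 kHz, 83 kHz.
Within [21 kHz, 55 kHz]: 24.5 kHz, 34 kHz, 44 kHz, 53.5 kHz.

24.5 kHz, 34 kHz, 44 kHz, 53.5 kHz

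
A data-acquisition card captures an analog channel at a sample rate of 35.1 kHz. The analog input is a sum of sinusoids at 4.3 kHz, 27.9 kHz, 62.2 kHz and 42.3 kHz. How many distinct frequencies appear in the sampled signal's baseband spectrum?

fs/2 = 17.55 kHz.
4.3 kHz ≤ fs/2 = 17.55 kHz, passes unchanged.
27.9 kHz > fs/2 = 17.55 kHz, folds to fs − 27.9 kHz = 7.2 kHz.
62.2 kHz mod fs = 27.1 kHz.
27.1 kHz > fs/2 = 17.55 kHz, folds to fs − 27.1 kHz = 8 kHz.
42.3 kHz mod fs = 7.2 kHz.
7.2 kHz ≤ fs/2 = 17.55 kHz, appears at 7.2 kHz.
Distinct values: {4.3 kHz, 7.2 kHz, 8 kHz} → 3.

3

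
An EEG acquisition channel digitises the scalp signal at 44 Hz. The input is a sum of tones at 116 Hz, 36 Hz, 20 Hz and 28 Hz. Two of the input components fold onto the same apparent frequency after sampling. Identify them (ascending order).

28 Hz, 116 Hz

fs/2 = 22 Hz.
116 Hz mod fs = 28 Hz.
28 Hz > fs/2 = 22 Hz, folds to fs − 28 Hz = 16 Hz.
36 Hz > fs/2 = 22 Hz, folds to fs − 36 Hz = 8 Hz.
20 Hz ≤ fs/2 = 22 Hz, passes unchanged.
28 Hz > fs/2 = 22 Hz, folds to fs − 28 Hz = 16 Hz.
28 Hz and 116 Hz both map to 16 Hz.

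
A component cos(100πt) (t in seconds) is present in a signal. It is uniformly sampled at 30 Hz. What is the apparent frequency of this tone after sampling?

10 Hz

ω = 100π rad/s → f = ω/(2π) = 50 Hz.
50 Hz mod fs = 20 Hz.
20 Hz > fs/2 = 15 Hz, folds to fs − 20 Hz = 10 Hz.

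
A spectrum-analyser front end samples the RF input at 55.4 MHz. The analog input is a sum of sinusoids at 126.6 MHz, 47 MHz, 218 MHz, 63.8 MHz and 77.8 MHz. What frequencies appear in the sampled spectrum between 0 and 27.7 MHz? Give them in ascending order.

fs/2 = 27.7 MHz.
126.6 MHz mod fs = 15.8 MHz.
15.8 MHz ≤ fs/2 = 27.7 MHz, appears at 15.8 MHz.
47 MHz > fs/2 = 27.7 MHz, folds to fs − 47 MHz = 8.4 MHz.
218 MHz mod fs = 51.8 MHz.
51.8 MHz > fs/2 = 27.7 MHz, folds to fs − 51.8 MHz = 3.6 MHz.
63.8 MHz mod fs = 8.4 MHz.
8.4 MHz ≤ fs/2 = 27.7 MHz, appears at 8.4 MHz.
77.8 MHz mod fs = 22.4 MHz.
22.4 MHz ≤ fs/2 = 27.7 MHz, appears at 22.4 MHz.
Distinct values: {3.6 MHz, 8.4 MHz, 15.8 MHz, 22.4 MHz}.

3.6 MHz, 8.4 MHz, 15.8 MHz, 22.4 MHz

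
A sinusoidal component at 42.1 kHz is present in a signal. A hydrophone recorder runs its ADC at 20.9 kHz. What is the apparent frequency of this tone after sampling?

42.1 kHz mod fs = 0.3 kHz.
0.3 kHz ≤ fs/2 = 10.45 kHz, appears at 0.3 kHz.

0.3 kHz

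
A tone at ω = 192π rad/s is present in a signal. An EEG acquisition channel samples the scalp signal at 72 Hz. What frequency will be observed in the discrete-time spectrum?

24 Hz

ω = 192π rad/s → f = ω/(2π) = 96 Hz.
96 Hz mod fs = 24 Hz.
24 Hz ≤ fs/2 = 36 Hz, appears at 24 Hz.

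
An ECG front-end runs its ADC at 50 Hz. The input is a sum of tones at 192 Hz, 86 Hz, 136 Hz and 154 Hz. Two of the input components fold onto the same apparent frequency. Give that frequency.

fs/2 = 25 Hz.
192 Hz mod fs = 42 Hz.
42 Hz > fs/2 = 25 Hz, folds to fs − 42 Hz = 8 Hz.
86 Hz mod fs = 36 Hz.
36 Hz > fs/2 = 25 Hz, folds to fs − 36 Hz = 14 Hz.
136 Hz mod fs = 36 Hz.
36 Hz > fs/2 = 25 Hz, folds to fs − 36 Hz = 14 Hz.
154 Hz mod fs = 4 Hz.
4 Hz ≤ fs/2 = 25 Hz, appears at 4 Hz.
86 Hz and 136 Hz both map to 14 Hz.

14 Hz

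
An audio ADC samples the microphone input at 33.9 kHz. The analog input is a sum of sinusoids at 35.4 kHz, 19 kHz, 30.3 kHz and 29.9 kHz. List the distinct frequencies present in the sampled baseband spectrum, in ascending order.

1.5 kHz, 3.6 kHz, 4 kHz, 14.9 kHz

fs/2 = 16.95 kHz.
35.4 kHz mod fs = 1.5 kHz.
1.5 kHz ≤ fs/2 = 16.95 kHz, appears at 1.5 kHz.
19 kHz > fs/2 = 16.95 kHz, folds to fs − 19 kHz = 14.9 kHz.
30.3 kHz > fs/2 = 16.95 kHz, folds to fs − 30.3 kHz = 3.6 kHz.
29.9 kHz > fs/2 = 16.95 kHz, folds to fs − 29.9 kHz = 4 kHz.
Distinct values: {1.5 kHz, 3.6 kHz, 4 kHz, 14.9 kHz}.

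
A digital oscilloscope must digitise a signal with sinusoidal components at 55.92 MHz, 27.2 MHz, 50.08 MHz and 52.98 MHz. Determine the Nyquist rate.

111.84 MHz

Highest-frequency component: 55.92 MHz.
Nyquist rate = 2 × 55.92 MHz = 111.84 MHz.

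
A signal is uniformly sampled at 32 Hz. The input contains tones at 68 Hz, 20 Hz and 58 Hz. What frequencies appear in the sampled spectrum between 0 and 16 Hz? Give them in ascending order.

4 Hz, 6 Hz, 12 Hz

fs/2 = 16 Hz.
68 Hz mod fs = 4 Hz.
4 Hz ≤ fs/2 = 16 Hz, appears at 4 Hz.
20 Hz > fs/2 = 16 Hz, folds to fs − 20 Hz = 12 Hz.
58 Hz mod fs = 26 Hz.
26 Hz > fs/2 = 16 Hz, folds to fs − 26 Hz = 6 Hz.
Distinct values: {4 Hz, 6 Hz, 12 Hz}.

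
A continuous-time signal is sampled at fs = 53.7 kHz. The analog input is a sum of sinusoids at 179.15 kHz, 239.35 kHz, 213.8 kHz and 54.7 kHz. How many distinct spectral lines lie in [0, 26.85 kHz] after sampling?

3

fs/2 = 26.85 kHz.
179.15 kHz mod fs = 18.05 kHz.
18.05 kHz ≤ fs/2 = 26.85 kHz, appears at 18.05 kHz.
239.35 kHz mod fs = 24.55 kHz.
24.55 kHz ≤ fs/2 = 26.85 kHz, appears at 24.55 kHz.
213.8 kHz mod fs = 52.7 kHz.
52.7 kHz > fs/2 = 26.85 kHz, folds to fs − 52.7 kHz = 1 kHz.
54.7 kHz mod fs = 1 kHz.
1 kHz ≤ fs/2 = 26.85 kHz, appears at 1 kHz.
Distinct values: {1 kHz, 18.05 kHz, 24.55 kHz} → 3.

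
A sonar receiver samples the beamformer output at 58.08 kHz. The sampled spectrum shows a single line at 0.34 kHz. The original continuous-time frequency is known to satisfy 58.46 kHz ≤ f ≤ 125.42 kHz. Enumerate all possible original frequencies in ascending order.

115.82 kHz, 116.5 kHz

Frequencies that alias to 0.34 kHz are k·fs ± 0.34 kHz for integer k ≥ 0.
k=0: 0.34 kHz.
k=1: 57.74 kHz, 58.42 kHz.
k=2: 115.82 kHz, 116.5 kHz.
k=3: 173.9 kHz, 174.58 kHz.
Within [58.46 kHz, 125.42 kHz]: 115.82 kHz, 116.5 kHz.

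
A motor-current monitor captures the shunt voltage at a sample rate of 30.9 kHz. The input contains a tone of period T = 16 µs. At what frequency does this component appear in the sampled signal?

0.7 kHz

T = 16 µs → f = 1/T = 62.5 kHz.
62.5 kHz mod fs = 0.7 kHz.
0.7 kHz ≤ fs/2 = 15.45 kHz, appears at 0.7 kHz.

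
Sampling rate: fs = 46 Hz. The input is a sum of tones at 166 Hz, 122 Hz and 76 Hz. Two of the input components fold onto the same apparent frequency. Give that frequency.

fs/2 = 23 Hz.
166 Hz mod fs = 28 Hz.
28 Hz > fs/2 = 23 Hz, folds to fs − 28 Hz = 18 Hz.
122 Hz mod fs = 30 Hz.
30 Hz > fs/2 = 23 Hz, folds to fs − 30 Hz = 16 Hz.
76 Hz mod fs = 30 Hz.
30 Hz > fs/2 = 23 Hz, folds to fs − 30 Hz = 16 Hz.
76 Hz and 122 Hz both map to 16 Hz.

16 Hz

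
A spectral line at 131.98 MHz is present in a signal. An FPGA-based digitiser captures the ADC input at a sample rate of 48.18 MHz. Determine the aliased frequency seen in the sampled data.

12.56 MHz

131.98 MHz mod fs = 35.62 MHz.
35.62 MHz > fs/2 = 24.09 MHz, folds to fs − 35.62 MHz = 12.56 MHz.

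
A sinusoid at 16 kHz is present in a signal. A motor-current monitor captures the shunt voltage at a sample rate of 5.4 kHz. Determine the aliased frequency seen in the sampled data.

0.2 kHz

16 kHz mod fs = 5.2 kHz.
5.2 kHz > fs/2 = 2.7 kHz, folds to fs − 5.2 kHz = 0.2 kHz.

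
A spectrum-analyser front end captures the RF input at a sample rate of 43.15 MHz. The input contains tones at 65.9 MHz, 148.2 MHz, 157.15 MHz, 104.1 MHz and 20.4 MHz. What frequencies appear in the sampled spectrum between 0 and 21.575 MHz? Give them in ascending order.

15.45 MHz, 17.8 MHz, 18.75 MHz, 20.4 MHz

fs/2 = 21.575 MHz.
65.9 MHz mod fs = 22.75 MHz.
22.75 MHz > fs/2 = 21.575 MHz, folds to fs − 22.75 MHz = 20.4 MHz.
148.2 MHz mod fs = 18.75 MHz.
18.75 MHz ≤ fs/2 = 21.575 MHz, appears at 18.75 MHz.
157.15 MHz mod fs = 27.7 MHz.
27.7 MHz > fs/2 = 21.575 MHz, folds to fs − 27.7 MHz = 15.45 MHz.
104.1 MHz mod fs = 17.8 MHz.
17.8 MHz ≤ fs/2 = 21.575 MHz, appears at 17.8 MHz.
20.4 MHz ≤ fs/2 = 21.575 MHz, passes unchanged.
Distinct values: {15.45 MHz, 17.8 MHz, 18.75 MHz, 20.4 MHz}.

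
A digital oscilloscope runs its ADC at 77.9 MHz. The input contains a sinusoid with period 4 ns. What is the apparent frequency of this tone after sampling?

16.3 MHz

T = 4 ns → f = 1/T = 250 MHz.
250 MHz mod fs = 16.3 MHz.
16.3 MHz ≤ fs/2 = 38.95 MHz, appears at 16.3 MHz.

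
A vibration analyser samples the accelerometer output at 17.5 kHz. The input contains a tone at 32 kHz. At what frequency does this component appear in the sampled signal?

3 kHz

32 kHz mod fs = 14.5 kHz.
14.5 kHz > fs/2 = 8.75 kHz, folds to fs − 14.5 kHz = 3 kHz.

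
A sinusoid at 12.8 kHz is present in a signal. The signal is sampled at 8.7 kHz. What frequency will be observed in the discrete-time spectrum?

12.8 kHz mod fs = 4.1 kHz.
4.1 kHz ≤ fs/2 = 4.35 kHz, appears at 4.1 kHz.

4.1 kHz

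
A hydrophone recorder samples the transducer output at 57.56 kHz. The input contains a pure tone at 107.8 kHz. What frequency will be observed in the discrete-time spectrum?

107.8 kHz mod fs = 50.24 kHz.
50.24 kHz > fs/2 = 28.78 kHz, folds to fs − 50.24 kHz = 7.32 kHz.

7.32 kHz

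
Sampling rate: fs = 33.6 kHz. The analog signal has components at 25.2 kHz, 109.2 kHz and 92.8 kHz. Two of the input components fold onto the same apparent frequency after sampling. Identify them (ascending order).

fs/2 = 16.8 kHz.
25.2 kHz > fs/2 = 16.8 kHz, folds to fs − 25.2 kHz = 8.4 kHz.
109.2 kHz mod fs = 8.4 kHz.
8.4 kHz ≤ fs/2 = 16.8 kHz, appears at 8.4 kHz.
92.8 kHz mod fs = 25.6 kHz.
25.6 kHz > fs/2 = 16.8 kHz, folds to fs − 25.6 kHz = 8 kHz.
25.2 kHz and 109.2 kHz both map to 8.4 kHz.

25.2 kHz, 109.2 kHz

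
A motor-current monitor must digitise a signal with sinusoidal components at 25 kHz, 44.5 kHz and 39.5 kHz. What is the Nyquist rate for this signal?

Highest-frequency component: 44.5 kHz.
Nyquist rate = 2 × 44.5 kHz = 89 kHz.

89 kHz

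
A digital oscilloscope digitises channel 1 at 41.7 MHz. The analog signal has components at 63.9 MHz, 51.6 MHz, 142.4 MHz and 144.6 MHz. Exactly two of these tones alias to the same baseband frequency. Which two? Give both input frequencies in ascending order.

fs/2 = 20.85 MHz.
63.9 MHz mod fs = 22.2 MHz.
22.2 MHz > fs/2 = 20.85 MHz, folds to fs − 22.2 MHz = 19.5 MHz.
51.6 MHz mod fs = 9.9 MHz.
9.9 MHz ≤ fs/2 = 20.85 MHz, appears at 9.9 MHz.
142.4 MHz mod fs = 17.3 MHz.
17.3 MHz ≤ fs/2 = 20.85 MHz, appears at 17.3 MHz.
144.6 MHz mod fs = 19.5 MHz.
19.5 MHz ≤ fs/2 = 20.85 MHz, appears at 19.5 MHz.
63.9 MHz and 144.6 MHz both map to 19.5 MHz.

63.9 MHz, 144.6 MHz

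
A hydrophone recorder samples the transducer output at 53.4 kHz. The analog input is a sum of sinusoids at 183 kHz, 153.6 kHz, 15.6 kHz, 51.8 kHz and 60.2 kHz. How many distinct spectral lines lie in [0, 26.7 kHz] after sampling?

fs/2 = 26.7 kHz.
183 kHz mod fs = 22.8 kHz.
22.8 kHz ≤ fs/2 = 26.7 kHz, appears at 22.8 kHz.
153.6 kHz mod fs = 46.8 kHz.
46.8 kHz > fs/2 = 26.7 kHz, folds to fs − 46.8 kHz = 6.6 kHz.
15.6 kHz ≤ fs/2 = 26.7 kHz, passes unchanged.
51.8 kHz > fs/2 = 26.7 kHz, folds to fs − 51.8 kHz = 1.6 kHz.
60.2 kHz mod fs = 6.8 kHz.
6.8 kHz ≤ fs/2 = 26.7 kHz, appears at 6.8 kHz.
Distinct values: {1.6 kHz, 6.6 kHz, 6.8 kHz, 15.6 kHz, 22.8 kHz} → 5.

5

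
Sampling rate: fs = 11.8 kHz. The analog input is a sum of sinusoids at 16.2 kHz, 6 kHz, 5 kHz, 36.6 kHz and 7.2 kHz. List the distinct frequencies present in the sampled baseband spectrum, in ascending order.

1.2 kHz, 4.4 kHz, 4.6 kHz, 5 kHz, 5.8 kHz

fs/2 = 5.9 kHz.
16.2 kHz mod fs = 4.4 kHz.
4.4 kHz ≤ fs/2 = 5.9 kHz, appears at 4.4 kHz.
6 kHz > fs/2 = 5.9 kHz, folds to fs − 6 kHz = 5.8 kHz.
5 kHz ≤ fs/2 = 5.9 kHz, passes unchanged.
36.6 kHz mod fs = 1.2 kHz.
1.2 kHz ≤ fs/2 = 5.9 kHz, appears at 1.2 kHz.
7.2 kHz > fs/2 = 5.9 kHz, folds to fs − 7.2 kHz = 4.6 kHz.
Distinct values: {1.2 kHz, 4.4 kHz, 4.6 kHz, 5 kHz, 5.8 kHz}.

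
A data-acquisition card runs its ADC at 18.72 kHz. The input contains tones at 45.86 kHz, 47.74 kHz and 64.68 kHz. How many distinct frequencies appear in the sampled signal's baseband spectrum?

fs/2 = 9.36 kHz.
45.86 kHz mod fs = 8.42 kHz.
8.42 kHz ≤ fs/2 = 9.36 kHz, appears at 8.42 kHz.
47.74 kHz mod fs = 10.3 kHz.
10.3 kHz > fs/2 = 9.36 kHz, folds to fs − 10.3 kHz = 8.42 kHz.
64.68 kHz mod fs = 8.52 kHz.
8.52 kHz ≤ fs/2 = 9.36 kHz, appears at 8.52 kHz.
Distinct values: {8.42 kHz, 8.52 kHz} → 2.

2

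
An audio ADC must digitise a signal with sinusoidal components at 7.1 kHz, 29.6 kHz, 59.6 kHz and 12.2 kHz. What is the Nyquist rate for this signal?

119.2 kHz

Highest-frequency component: 59.6 kHz.
Nyquist rate = 2 × 59.6 kHz = 119.2 kHz.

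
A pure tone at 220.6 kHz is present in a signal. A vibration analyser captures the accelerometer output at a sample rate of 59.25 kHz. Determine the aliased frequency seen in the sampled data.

220.6 kHz mod fs = 42.85 kHz.
42.85 kHz > fs/2 = 29.625 kHz, folds to fs − 42.85 kHz = 16.4 kHz.

16.4 kHz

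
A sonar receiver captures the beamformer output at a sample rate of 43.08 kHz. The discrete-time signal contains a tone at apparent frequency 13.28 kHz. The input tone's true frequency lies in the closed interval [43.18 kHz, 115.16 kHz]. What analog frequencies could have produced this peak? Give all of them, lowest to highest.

56.36 kHz, 72.88 kHz, 99.44 kHz

Frequencies that alias to 13.28 kHz are k·fs ± 13.28 kHz for integer k ≥ 0.
k=0: 13.28 kHz.
k=1: 29.8 kHz, 56.36 kHz.
k=2: 72.88 kHz, 99.44 kHz.
k=3: 115.96 kHz, 142.52 kHz.
Within [43.18 kHz, 115.16 kHz]: 56.36 kHz, 72.88 kHz, 99.44 kHz.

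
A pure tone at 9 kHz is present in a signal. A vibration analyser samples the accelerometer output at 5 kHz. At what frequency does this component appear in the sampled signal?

9 kHz mod fs = 4 kHz.
4 kHz > fs/2 = 2.5 kHz, folds to fs − 4 kHz = 1 kHz.

1 kHz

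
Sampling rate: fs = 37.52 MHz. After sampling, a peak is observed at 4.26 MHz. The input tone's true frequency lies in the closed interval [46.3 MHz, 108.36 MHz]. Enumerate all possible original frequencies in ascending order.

Frequencies that alias to 4.26 MHz are k·fs ± 4.26 MHz for integer k ≥ 0.
k=0: 4.26 MHz.
k=1: 33.26 MHz, 41.78 MHz.
k=2: 70.78 MHz, 79.3 MHz.
k=3: 108.3 MHz, 116.82 MHz.
k=4: 145.82 MHz, 154.34 MHz.
Within [46.3 MHz, 108.36 MHz]: 70.78 MHz, 79.3 MHz, 108.3 MHz.

70.78 MHz, 79.3 MHz, 108.3 MHz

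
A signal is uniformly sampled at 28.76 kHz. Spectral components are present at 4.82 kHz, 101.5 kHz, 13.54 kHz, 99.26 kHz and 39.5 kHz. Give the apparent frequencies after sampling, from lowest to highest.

fs/2 = 14.38 kHz.
4.82 kHz ≤ fs/2 = 14.38 kHz, passes unchanged.
101.5 kHz mod fs = 15.22 kHz.
15.22 kHz > fs/2 = 14.38 kHz, folds to fs − 15.22 kHz = 13.54 kHz.
13.54 kHz ≤ fs/2 = 14.38 kHz, passes unchanged.
99.26 kHz mod fs = 12.98 kHz.
12.98 kHz ≤ fs/2 = 14.38 kHz, appears at 12.98 kHz.
39.5 kHz mod fs = 10.74 kHz.
10.74 kHz ≤ fs/2 = 14.38 kHz, appears at 10.74 kHz.
Distinct values: {4.82 kHz, 10.74 kHz, 12.98 kHz, 13.54 kHz}.

4.82 kHz, 10.74 kHz, 12.98 kHz, 13.54 kHz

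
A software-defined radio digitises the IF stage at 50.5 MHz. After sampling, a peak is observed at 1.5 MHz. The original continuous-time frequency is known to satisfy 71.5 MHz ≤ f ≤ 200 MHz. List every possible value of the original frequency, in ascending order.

Frequencies that alias to 1.5 MHz are k·fs ± 1.5 MHz for integer k ≥ 0.
k=0: 1.5 MHz.
k=1: 49 MHz, 52 MHz.
k=2: 99.5 MHz, 102.5 MHz.
k=3: 150 MHz, 153 MHz.
k=4: 200.5 MHz, 203.5 MHz.
Within [71.5 MHz, 200 MHz]: 99.5 MHz, 102.5 MHz, 150 MHz, 153 MHz.

99.5 MHz, 102.5 MHz, 150 MHz, 153 MHz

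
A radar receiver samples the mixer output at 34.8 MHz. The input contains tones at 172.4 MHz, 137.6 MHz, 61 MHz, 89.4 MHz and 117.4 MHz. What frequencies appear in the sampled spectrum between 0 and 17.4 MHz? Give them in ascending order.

1.6 MHz, 8.6 MHz, 13 MHz, 15 MHz

fs/2 = 17.4 MHz.
172.4 MHz mod fs = 33.2 MHz.
33.2 MHz > fs/2 = 17.4 MHz, folds to fs − 33.2 MHz = 1.6 MHz.
137.6 MHz mod fs = 33.2 MHz.
33.2 MHz > fs/2 = 17.4 MHz, folds to fs − 33.2 MHz = 1.6 MHz.
61 MHz mod fs = 26.2 MHz.
26.2 MHz > fs/2 = 17.4 MHz, folds to fs − 26.2 MHz = 8.6 MHz.
89.4 MHz mod fs = 19.8 MHz.
19.8 MHz > fs/2 = 17.4 MHz, folds to fs − 19.8 MHz = 15 MHz.
117.4 MHz mod fs = 13 MHz.
13 MHz ≤ fs/2 = 17.4 MHz, appears at 13 MHz.
Distinct values: {1.6 MHz, 8.6 MHz, 13 MHz, 15 MHz}.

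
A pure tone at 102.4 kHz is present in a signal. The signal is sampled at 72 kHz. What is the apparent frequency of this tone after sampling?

102.4 kHz mod fs = 30.4 kHz.
30.4 kHz ≤ fs/2 = 36 kHz, appears at 30.4 kHz.

30.4 kHz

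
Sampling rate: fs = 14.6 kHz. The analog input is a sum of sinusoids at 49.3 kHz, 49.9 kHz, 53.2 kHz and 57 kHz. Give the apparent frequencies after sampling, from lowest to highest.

fs/2 = 7.3 kHz.
49.3 kHz mod fs = 5.5 kHz.
5.5 kHz ≤ fs/2 = 7.3 kHz, appears at 5.5 kHz.
49.9 kHz mod fs = 6.1 kHz.
6.1 kHz ≤ fs/2 = 7.3 kHz, appears at 6.1 kHz.
53.2 kHz mod fs = 9.4 kHz.
9.4 kHz > fs/2 = 7.3 kHz, folds to fs − 9.4 kHz = 5.2 kHz.
57 kHz mod fs = 13.2 kHz.
13.2 kHz > fs/2 = 7.3 kHz, folds to fs − 13.2 kHz = 1.4 kHz.
Distinct values: {1.4 kHz, 5.2 kHz, 5.5 kHz, 6.1 kHz}.

1.4 kHz, 5.2 kHz, 5.5 kHz, 6.1 kHz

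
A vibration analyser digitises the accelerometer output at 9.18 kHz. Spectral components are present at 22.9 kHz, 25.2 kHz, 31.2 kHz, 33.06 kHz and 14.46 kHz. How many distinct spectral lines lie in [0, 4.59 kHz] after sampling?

fs/2 = 4.59 kHz.
22.9 kHz mod fs = 4.54 kHz.
4.54 kHz ≤ fs/2 = 4.59 kHz, appears at 4.54 kHz.
25.2 kHz mod fs = 6.84 kHz.
6.84 kHz > fs/2 = 4.59 kHz, folds to fs − 6.84 kHz = 2.34 kHz.
31.2 kHz mod fs = 3.66 kHz.
3.66 kHz ≤ fs/2 = 4.59 kHz, appears at 3.66 kHz.
33.06 kHz mod fs = 5.52 kHz.
5.52 kHz > fs/2 = 4.59 kHz, folds to fs − 5.52 kHz = 3.66 kHz.
14.46 kHz mod fs = 5.28 kHz.
5.28 kHz > fs/2 = 4.59 kHz, folds to fs − 5.28 kHz = 3.9 kHz.
Distinct values: {2.34 kHz, 3.66 kHz, 3.9 kHz, 4.54 kHz} → 4.

4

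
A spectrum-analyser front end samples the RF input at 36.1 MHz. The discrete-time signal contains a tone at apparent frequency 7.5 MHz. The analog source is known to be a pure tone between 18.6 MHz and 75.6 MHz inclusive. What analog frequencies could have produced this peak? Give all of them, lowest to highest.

Frequencies that alias to 7.5 MHz are k·fs ± 7.5 MHz for integer k ≥ 0.
k=0: 7.5 MHz.
k=1: 28.6 MHz, 43.6 MHz.
k=2: 64.7 MHz, 79.7 MHz.
k=3: 100.8 MHz, 115.8 MHz.
Within [18.6 MHz, 75.6 MHz]: 28.6 MHz, 43.6 MHz, 64.7 MHz.

28.6 MHz, 43.6 MHz, 64.7 MHz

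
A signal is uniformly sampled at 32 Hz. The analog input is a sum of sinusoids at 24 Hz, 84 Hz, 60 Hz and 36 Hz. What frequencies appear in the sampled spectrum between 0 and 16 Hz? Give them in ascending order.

4 Hz, 8 Hz, 12 Hz

fs/2 = 16 Hz.
24 Hz > fs/2 = 16 Hz, folds to fs − 24 Hz = 8 Hz.
84 Hz mod fs = 20 Hz.
20 Hz > fs/2 = 16 Hz, folds to fs − 20 Hz = 12 Hz.
60 Hz mod fs = 28 Hz.
28 Hz > fs/2 = 16 Hz, folds to fs − 28 Hz = 4 Hz.
36 Hz mod fs = 4 Hz.
4 Hz ≤ fs/2 = 16 Hz, appears at 4 Hz.
Distinct values: {4 Hz, 8 Hz, 12 Hz}.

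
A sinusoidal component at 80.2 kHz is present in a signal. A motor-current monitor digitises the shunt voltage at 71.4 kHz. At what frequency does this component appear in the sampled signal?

80.2 kHz mod fs = 8.8 kHz.
8.8 kHz ≤ fs/2 = 35.7 kHz, appears at 8.8 kHz.

8.8 kHz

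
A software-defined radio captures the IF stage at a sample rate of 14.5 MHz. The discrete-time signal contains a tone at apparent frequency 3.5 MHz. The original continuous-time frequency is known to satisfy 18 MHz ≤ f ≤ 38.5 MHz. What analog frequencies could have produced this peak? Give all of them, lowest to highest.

Frequencies that alias to 3.5 MHz are k·fs ± 3.5 MHz for integer k ≥ 0.
k=0: 3.5 MHz.
k=1: 11 MHz, 18 MHz.
k=2: 25.5 MHz, 32.5 MHz.
k=3: 40 MHz, 47 MHz.
Within [18 MHz, 38.5 MHz]: 18 MHz, 25.5 MHz, 32.5 MHz.

18 MHz, 25.5 MHz, 32.5 MHz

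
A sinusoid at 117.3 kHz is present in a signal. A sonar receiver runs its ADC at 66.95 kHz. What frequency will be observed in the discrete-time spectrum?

117.3 kHz mod fs = 50.35 kHz.
50.35 kHz > fs/2 = 33.475 kHz, folds to fs − 50.35 kHz = 16.6 kHz.

16.6 kHz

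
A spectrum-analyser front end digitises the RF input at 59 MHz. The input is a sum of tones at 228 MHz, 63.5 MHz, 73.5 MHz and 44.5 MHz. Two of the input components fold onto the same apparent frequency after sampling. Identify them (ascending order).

44.5 MHz, 73.5 MHz

fs/2 = 29.5 MHz.
228 MHz mod fs = 51 MHz.
51 MHz > fs/2 = 29.5 MHz, folds to fs − 51 MHz = 8 MHz.
63.5 MHz mod fs = 4.5 MHz.
4.5 MHz ≤ fs/2 = 29.5 MHz, appears at 4.5 MHz.
73.5 MHz mod fs = 14.5 MHz.
14.5 MHz ≤ fs/2 = 29.5 MHz, appears at 14.5 MHz.
44.5 MHz > fs/2 = 29.5 MHz, folds to fs − 44.5 MHz = 14.5 MHz.
44.5 MHz and 73.5 MHz both map to 14.5 MHz.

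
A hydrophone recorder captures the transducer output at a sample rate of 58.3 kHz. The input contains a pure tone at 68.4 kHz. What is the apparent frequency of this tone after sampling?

68.4 kHz mod fs = 10.1 kHz.
10.1 kHz ≤ fs/2 = 29.15 kHz, appears at 10.1 kHz.

10.1 kHz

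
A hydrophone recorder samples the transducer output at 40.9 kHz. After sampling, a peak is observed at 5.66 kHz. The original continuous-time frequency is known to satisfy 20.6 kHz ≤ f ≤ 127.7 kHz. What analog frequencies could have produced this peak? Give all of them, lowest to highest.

35.24 kHz, 46.56 kHz, 76.14 kHz, 87.46 kHz, 117.04 kHz

Frequencies that alias to 5.66 kHz are k·fs ± 5.66 kHz for integer k ≥ 0.
k=0: 5.66 kHz.
k=1: 35.24 kHz, 46.56 kHz.
k=2: 76.14 kHz, 87.46 kHz.
k=3: 117.04 kHz, 128.36 kHz.
k=4: 157.94 kHz, 169.26 kHz.
Within [20.6 kHz, 127.7 kHz]: 35.24 kHz, 46.56 kHz, 76.14 kHz, 87.46 kHz, 117.04 kHz.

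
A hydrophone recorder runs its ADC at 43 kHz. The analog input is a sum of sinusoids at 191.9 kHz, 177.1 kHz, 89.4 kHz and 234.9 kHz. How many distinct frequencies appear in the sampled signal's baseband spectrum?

fs/2 = 21.5 kHz.
191.9 kHz mod fs = 19.9 kHz.
19.9 kHz ≤ fs/2 = 21.5 kHz, appears at 19.9 kHz.
177.1 kHz mod fs = 5.1 kHz.
5.1 kHz ≤ fs/2 = 21.5 kHz, appears at 5.1 kHz.
89.4 kHz mod fs = 3.4 kHz.
3.4 kHz ≤ fs/2 = 21.5 kHz, appears at 3.4 kHz.
234.9 kHz mod fs = 19.9 kHz.
19.9 kHz ≤ fs/2 = 21.5 kHz, appears at 19.9 kHz.
Distinct values: {3.4 kHz, 5.1 kHz, 19.9 kHz} → 3.

3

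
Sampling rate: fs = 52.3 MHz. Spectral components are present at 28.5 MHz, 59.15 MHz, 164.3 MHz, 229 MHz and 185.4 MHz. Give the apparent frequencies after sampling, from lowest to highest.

fs/2 = 26.15 MHz.
28.5 MHz > fs/2 = 26.15 MHz, folds to fs − 28.5 MHz = 23.8 MHz.
59.15 MHz mod fs = 6.85 MHz.
6.85 MHz ≤ fs/2 = 26.15 MHz, appears at 6.85 MHz.
164.3 MHz mod fs = 7.4 MHz.
7.4 MHz ≤ fs/2 = 26.15 MHz, appears at 7.4 MHz.
229 MHz mod fs = 19.8 MHz.
19.8 MHz ≤ fs/2 = 26.15 MHz, appears at 19.8 MHz.
185.4 MHz mod fs = 28.5 MHz.
28.5 MHz > fs/2 = 26.15 MHz, folds to fs − 28.5 MHz = 23.8 MHz.
Distinct values: {6.85 MHz, 7.4 MHz, 19.8 MHz, 23.8 MHz}.

6.85 MHz, 7.4 MHz, 19.8 MHz, 23.8 MHz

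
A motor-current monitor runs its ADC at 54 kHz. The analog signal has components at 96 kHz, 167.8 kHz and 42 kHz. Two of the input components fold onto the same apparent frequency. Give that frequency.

12 kHz

fs/2 = 27 kHz.
96 kHz mod fs = 42 kHz.
42 kHz > fs/2 = 27 kHz, folds to fs − 42 kHz = 12 kHz.
167.8 kHz mod fs = 5.8 kHz.
5.8 kHz ≤ fs/2 = 27 kHz, appears at 5.8 kHz.
42 kHz > fs/2 = 27 kHz, folds to fs − 42 kHz = 12 kHz.
42 kHz and 96 kHz both map to 12 kHz.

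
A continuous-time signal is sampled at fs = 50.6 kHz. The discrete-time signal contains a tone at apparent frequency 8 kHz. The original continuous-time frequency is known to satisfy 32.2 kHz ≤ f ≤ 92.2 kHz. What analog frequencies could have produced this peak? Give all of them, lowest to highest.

Frequencies that alias to 8 kHz are k·fs ± 8 kHz for integer k ≥ 0.
k=0: 8 kHz.
k=1: 42.6 kHz, 58.6 kHz.
k=2: 93.2 kHz, 109.2 kHz.
Within [32.2 kHz, 92.2 kHz]: 42.6 kHz, 58.6 kHz.

42.6 kHz, 58.6 kHz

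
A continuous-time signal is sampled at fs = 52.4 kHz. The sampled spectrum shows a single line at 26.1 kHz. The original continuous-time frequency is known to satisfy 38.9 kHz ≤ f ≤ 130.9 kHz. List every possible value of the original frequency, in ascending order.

78.5 kHz, 78.7 kHz, 130.9 kHz

Frequencies that alias to 26.1 kHz are k·fs ± 26.1 kHz for integer k ≥ 0.
k=0: 26.1 kHz.
k=1: 26.3 kHz, 78.5 kHz.
k=2: 78.7 kHz, 130.9 kHz.
k=3: 131.1 kHz, 183.3 kHz.
Within [38.9 kHz, 130.9 kHz]: 78.5 kHz, 78.7 kHz, 130.9 kHz.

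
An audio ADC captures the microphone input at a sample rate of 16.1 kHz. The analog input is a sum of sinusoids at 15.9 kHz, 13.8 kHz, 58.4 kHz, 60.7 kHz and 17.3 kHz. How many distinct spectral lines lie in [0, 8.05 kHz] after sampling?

5

fs/2 = 8.05 kHz.
15.9 kHz > fs/2 = 8.05 kHz, folds to fs − 15.9 kHz = 0.2 kHz.
13.8 kHz > fs/2 = 8.05 kHz, folds to fs − 13.8 kHz = 2.3 kHz.
58.4 kHz mod fs = 10.1 kHz.
10.1 kHz > fs/2 = 8.05 kHz, folds to fs − 10.1 kHz = 6 kHz.
60.7 kHz mod fs = 12.4 kHz.
12.4 kHz > fs/2 = 8.05 kHz, folds to fs − 12.4 kHz = 3.7 kHz.
17.3 kHz mod fs = 1.2 kHz.
1.2 kHz ≤ fs/2 = 8.05 kHz, appears at 1.2 kHz.
Distinct values: {0.2 kHz, 1.2 kHz, 2.3 kHz, 3.7 kHz, 6 kHz} → 5.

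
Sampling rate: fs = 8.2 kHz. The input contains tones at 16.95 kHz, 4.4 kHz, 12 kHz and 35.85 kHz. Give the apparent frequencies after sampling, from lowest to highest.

0.55 kHz, 3.05 kHz, 3.8 kHz

fs/2 = 4.1 kHz.
16.95 kHz mod fs = 0.55 kHz.
0.55 kHz ≤ fs/2 = 4.1 kHz, appears at 0.55 kHz.
4.4 kHz > fs/2 = 4.1 kHz, folds to fs − 4.4 kHz = 3.8 kHz.
12 kHz mod fs = 3.8 kHz.
3.8 kHz ≤ fs/2 = 4.1 kHz, appears at 3.8 kHz.
35.85 kHz mod fs = 3.05 kHz.
3.05 kHz ≤ fs/2 = 4.1 kHz, appears at 3.05 kHz.
Distinct values: {0.55 kHz, 3.05 kHz, 3.8 kHz}.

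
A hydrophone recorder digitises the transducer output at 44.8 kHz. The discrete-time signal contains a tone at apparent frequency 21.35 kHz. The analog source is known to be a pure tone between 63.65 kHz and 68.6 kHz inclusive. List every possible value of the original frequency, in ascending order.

66.15 kHz, 68.25 kHz

Frequencies that alias to 21.35 kHz are k·fs ± 21.35 kHz for integer k ≥ 0.
k=0: 21.35 kHz.
k=1: 23.45 kHz, 66.15 kHz.
k=2: 68.25 kHz, 110.95 kHz.
k=3: 113.05 kHz, 155.75 kHz.
Within [63.65 kHz, 68.6 kHz]: 66.15 kHz, 68.25 kHz.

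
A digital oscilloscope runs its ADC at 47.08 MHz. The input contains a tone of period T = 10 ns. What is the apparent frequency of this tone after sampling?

5.84 MHz

T = 10 ns → f = 1/T = 100 MHz.
100 MHz mod fs = 5.84 MHz.
5.84 MHz ≤ fs/2 = 23.54 MHz, appears at 5.84 MHz.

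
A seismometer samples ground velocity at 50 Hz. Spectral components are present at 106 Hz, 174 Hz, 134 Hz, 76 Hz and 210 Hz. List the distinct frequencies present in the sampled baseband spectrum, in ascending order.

fs/2 = 25 Hz.
106 Hz mod fs = 6 Hz.
6 Hz ≤ fs/2 = 25 Hz, appears at 6 Hz.
174 Hz mod fs = 24 Hz.
24 Hz ≤ fs/2 = 25 Hz, appears at 24 Hz.
134 Hz mod fs = 34 Hz.
34 Hz > fs/2 = 25 Hz, folds to fs − 34 Hz = 16 Hz.
76 Hz mod fs = 26 Hz.
26 Hz > fs/2 = 25 Hz, folds to fs − 26 Hz = 24 Hz.
210 Hz mod fs = 10 Hz.
10 Hz ≤ fs/2 = 25 Hz, appears at 10 Hz.
Distinct values: {6 Hz, 10 Hz, 16 Hz, 24 Hz}.

6 Hz, 10 Hz, 16 Hz, 24 Hz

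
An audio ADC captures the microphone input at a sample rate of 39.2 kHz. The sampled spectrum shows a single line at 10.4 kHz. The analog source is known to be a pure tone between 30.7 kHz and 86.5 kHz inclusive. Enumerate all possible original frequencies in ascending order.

49.6 kHz, 68 kHz

Frequencies that alias to 10.4 kHz are k·fs ± 10.4 kHz for integer k ≥ 0.
k=0: 10.4 kHz.
k=1: 28.8 kHz, 49.6 kHz.
k=2: 68 kHz, 88.8 kHz.
k=3: 107.2 kHz, 128 kHz.
Within [30.7 kHz, 86.5 kHz]: 49.6 kHz, 68 kHz.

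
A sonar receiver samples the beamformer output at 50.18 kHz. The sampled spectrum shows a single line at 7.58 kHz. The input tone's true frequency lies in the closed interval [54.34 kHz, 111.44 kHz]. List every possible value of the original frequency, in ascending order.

Frequencies that alias to 7.58 kHz are k·fs ± 7.58 kHz for integer k ≥ 0.
k=0: 7.58 kHz.
k=1: 42.6 kHz, 57.76 kHz.
k=2: 92.78 kHz, 107.94 kHz.
k=3: 142.96 kHz, 158.12 kHz.
Within [54.34 kHz, 111.44 kHz]: 57.76 kHz, 92.78 kHz, 107.94 kHz.

57.76 kHz, 92.78 kHz, 107.94 kHz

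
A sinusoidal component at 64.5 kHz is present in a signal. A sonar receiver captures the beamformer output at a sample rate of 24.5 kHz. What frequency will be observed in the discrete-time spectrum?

64.5 kHz mod fs = 15.5 kHz.
15.5 kHz > fs/2 = 12.25 kHz, folds to fs − 15.5 kHz = 9 kHz.

9 kHz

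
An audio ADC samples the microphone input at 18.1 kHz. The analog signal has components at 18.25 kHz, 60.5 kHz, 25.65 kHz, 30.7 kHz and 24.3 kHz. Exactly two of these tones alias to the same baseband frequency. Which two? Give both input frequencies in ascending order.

24.3 kHz, 60.5 kHz

fs/2 = 9.05 kHz.
18.25 kHz mod fs = 0.15 kHz.
0.15 kHz ≤ fs/2 = 9.05 kHz, appears at 0.15 kHz.
60.5 kHz mod fs = 6.2 kHz.
6.2 kHz ≤ fs/2 = 9.05 kHz, appears at 6.2 kHz.
25.65 kHz mod fs = 7.55 kHz.
7.55 kHz ≤ fs/2 = 9.05 kHz, appears at 7.55 kHz.
30.7 kHz mod fs = 12.6 kHz.
12.6 kHz > fs/2 = 9.05 kHz, folds to fs − 12.6 kHz = 5.5 kHz.
24.3 kHz mod fs = 6.2 kHz.
6.2 kHz ≤ fs/2 = 9.05 kHz, appears at 6.2 kHz.
24.3 kHz and 60.5 kHz both map to 6.2 kHz.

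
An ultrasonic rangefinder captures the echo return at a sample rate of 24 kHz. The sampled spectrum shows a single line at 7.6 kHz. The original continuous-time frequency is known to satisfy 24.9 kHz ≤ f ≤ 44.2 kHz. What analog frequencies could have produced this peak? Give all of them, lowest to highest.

Frequencies that alias to 7.6 kHz are k·fs ± 7.6 kHz for integer k ≥ 0.
k=0: 7.6 kHz.
k=1: 16.4 kHz, 31.6 kHz.
k=2: 40.4 kHz, 55.6 kHz.
k=3: 64.4 kHz, 79.6 kHz.
Within [24.9 kHz, 44.2 kHz]: 31.6 kHz, 40.4 kHz.

31.6 kHz, 40.4 kHz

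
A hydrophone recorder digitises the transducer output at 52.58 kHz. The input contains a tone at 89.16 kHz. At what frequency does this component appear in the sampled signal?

16 kHz

89.16 kHz mod fs = 36.58 kHz.
36.58 kHz > fs/2 = 26.29 kHz, folds to fs − 36.58 kHz = 16 kHz.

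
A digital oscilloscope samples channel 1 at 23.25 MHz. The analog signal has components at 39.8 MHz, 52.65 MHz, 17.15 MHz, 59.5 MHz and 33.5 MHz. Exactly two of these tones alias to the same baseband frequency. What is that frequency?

fs/2 = 11.625 MHz.
39.8 MHz mod fs = 16.55 MHz.
16.55 MHz > fs/2 = 11.625 MHz, folds to fs − 16.55 MHz = 6.7 MHz.
52.65 MHz mod fs = 6.15 MHz.
6.15 MHz ≤ fs/2 = 11.625 MHz, appears at 6.15 MHz.
17.15 MHz > fs/2 = 11.625 MHz, folds to fs − 17.15 MHz = 6.1 MHz.
59.5 MHz mod fs = 13 MHz.
13 MHz > fs/2 = 11.625 MHz, folds to fs − 13 MHz = 10.25 MHz.
33.5 MHz mod fs = 10.25 MHz.
10.25 MHz ≤ fs/2 = 11.625 MHz, appears at 10.25 MHz.
33.5 MHz and 59.5 MHz both map to 10.25 MHz.

10.25 MHz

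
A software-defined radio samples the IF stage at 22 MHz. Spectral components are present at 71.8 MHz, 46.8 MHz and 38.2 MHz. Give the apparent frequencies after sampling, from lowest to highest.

2.8 MHz, 5.8 MHz

fs/2 = 11 MHz.
71.8 MHz mod fs = 5.8 MHz.
5.8 MHz ≤ fs/2 = 11 MHz, appears at 5.8 MHz.
46.8 MHz mod fs = 2.8 MHz.
2.8 MHz ≤ fs/2 = 11 MHz, appears at 2.8 MHz.
38.2 MHz mod fs = 16.2 MHz.
16.2 MHz > fs/2 = 11 MHz, folds to fs − 16.2 MHz = 5.8 MHz.
Distinct values: {2.8 MHz, 5.8 MHz}.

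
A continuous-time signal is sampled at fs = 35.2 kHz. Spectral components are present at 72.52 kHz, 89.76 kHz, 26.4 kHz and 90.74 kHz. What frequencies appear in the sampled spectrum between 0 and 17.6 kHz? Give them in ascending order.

2.12 kHz, 8.8 kHz, 14.86 kHz, 15.84 kHz

fs/2 = 17.6 kHz.
72.52 kHz mod fs = 2.12 kHz.
2.12 kHz ≤ fs/2 = 17.6 kHz, appears at 2.12 kHz.
89.76 kHz mod fs = 19.36 kHz.
19.36 kHz > fs/2 = 17.6 kHz, folds to fs − 19.36 kHz = 15.84 kHz.
26.4 kHz > fs/2 = 17.6 kHz, folds to fs − 26.4 kHz = 8.8 kHz.
90.74 kHz mod fs = 20.34 kHz.
20.34 kHz > fs/2 = 17.6 kHz, folds to fs − 20.34 kHz = 14.86 kHz.
Distinct values: {2.12 kHz, 8.8 kHz, 14.86 kHz, 15.84 kHz}.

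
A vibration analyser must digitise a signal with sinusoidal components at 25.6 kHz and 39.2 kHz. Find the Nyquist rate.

Highest-frequency component: 39.2 kHz.
Nyquist rate = 2 × 39.2 kHz = 78.4 kHz.

78.4 kHz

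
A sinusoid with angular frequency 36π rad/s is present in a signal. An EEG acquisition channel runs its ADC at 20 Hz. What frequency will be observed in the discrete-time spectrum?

2 Hz

ω = 36π rad/s → f = ω/(2π) = 18 Hz.
18 Hz > fs/2 = 10 Hz, folds to fs − 18 Hz = 2 Hz.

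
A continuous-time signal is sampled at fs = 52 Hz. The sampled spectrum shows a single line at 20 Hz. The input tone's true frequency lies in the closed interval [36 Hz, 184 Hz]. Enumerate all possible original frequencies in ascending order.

72 Hz, 84 Hz, 124 Hz, 136 Hz, 176 Hz

Frequencies that alias to 20 Hz are k·fs ± 20 Hz for integer k ≥ 0.
k=0: 20 Hz.
k=1: 32 Hz, 72 Hz.
k=2: 84 Hz, 124 Hz.
k=3: 136 Hz, 176 Hz.
k=4: 188 Hz, 228 Hz.
Within [36 Hz, 184 Hz]: 72 Hz, 84 Hz, 124 Hz, 136 Hz, 176 Hz.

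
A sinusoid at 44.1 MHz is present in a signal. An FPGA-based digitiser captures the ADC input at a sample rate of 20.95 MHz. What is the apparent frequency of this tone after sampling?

2.2 MHz

44.1 MHz mod fs = 2.2 MHz.
2.2 MHz ≤ fs/2 = 10.475 MHz, appears at 2.2 MHz.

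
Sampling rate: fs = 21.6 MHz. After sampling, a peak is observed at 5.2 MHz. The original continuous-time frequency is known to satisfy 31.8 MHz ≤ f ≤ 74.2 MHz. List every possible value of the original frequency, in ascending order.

Frequencies that alias to 5.2 MHz are k·fs ± 5.2 MHz for integer k ≥ 0.
k=0: 5.2 MHz.
k=1: 16.4 MHz, 26.8 MHz.
k=2: 38 MHz, 48.4 MHz.
k=3: 59.6 MHz, 70 MHz.
k=4: 81.2 MHz, 91.6 MHz.
Within [31.8 MHz, 74.2 MHz]: 38 MHz, 48.4 MHz, 59.6 MHz, 70 MHz.

38 MHz, 48.4 MHz, 59.6 MHz, 70 MHz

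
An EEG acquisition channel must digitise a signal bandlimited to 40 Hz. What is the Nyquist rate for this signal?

80 Hz

Nyquist rate = 2 × 40 Hz = 80 Hz.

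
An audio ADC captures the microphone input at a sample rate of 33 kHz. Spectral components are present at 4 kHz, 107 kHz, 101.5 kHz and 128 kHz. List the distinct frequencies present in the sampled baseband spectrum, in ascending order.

2.5 kHz, 4 kHz, 8 kHz

fs/2 = 16.5 kHz.
4 kHz ≤ fs/2 = 16.5 kHz, passes unchanged.
107 kHz mod fs = 8 kHz.
8 kHz ≤ fs/2 = 16.5 kHz, appears at 8 kHz.
101.5 kHz mod fs = 2.5 kHz.
2.5 kHz ≤ fs/2 = 16.5 kHz, appears at 2.5 kHz.
128 kHz mod fs = 29 kHz.
29 kHz > fs/2 = 16.5 kHz, folds to fs − 29 kHz = 4 kHz.
Distinct values: {2.5 kHz, 4 kHz, 8 kHz}.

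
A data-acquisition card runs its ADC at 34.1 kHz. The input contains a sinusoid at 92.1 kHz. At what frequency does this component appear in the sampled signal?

10.2 kHz

92.1 kHz mod fs = 23.9 kHz.
23.9 kHz > fs/2 = 17.05 kHz, folds to fs − 23.9 kHz = 10.2 kHz.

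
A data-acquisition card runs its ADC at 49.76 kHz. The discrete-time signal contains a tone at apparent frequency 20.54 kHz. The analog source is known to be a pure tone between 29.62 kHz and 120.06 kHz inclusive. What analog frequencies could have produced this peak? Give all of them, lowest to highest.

Frequencies that alias to 20.54 kHz are k·fs ± 20.54 kHz for integer k ≥ 0.
k=0: 20.54 kHz.
k=1: 29.22 kHz, 70.3 kHz.
k=2: 78.98 kHz, 120.06 kHz.
k=3: 128.74 kHz, 169.82 kHz.
Within [29.62 kHz, 120.06 kHz]: 70.3 kHz, 78.98 kHz, 120.06 kHz.

70.3 kHz, 78.98 kHz, 120.06 kHz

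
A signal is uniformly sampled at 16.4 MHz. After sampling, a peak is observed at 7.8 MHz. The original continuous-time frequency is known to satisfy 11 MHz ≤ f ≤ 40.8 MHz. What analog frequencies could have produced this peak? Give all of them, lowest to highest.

24.2 MHz, 25 MHz, 40.6 MHz

Frequencies that alias to 7.8 MHz are k·fs ± 7.8 MHz for integer k ≥ 0.
k=0: 7.8 MHz.
k=1: 8.6 MHz, 24.2 MHz.
k=2: 25 MHz, 40.6 MHz.
k=3: 41.4 MHz, 57 MHz.
Within [11 MHz, 40.8 MHz]: 24.2 MHz, 25 MHz, 40.6 MHz.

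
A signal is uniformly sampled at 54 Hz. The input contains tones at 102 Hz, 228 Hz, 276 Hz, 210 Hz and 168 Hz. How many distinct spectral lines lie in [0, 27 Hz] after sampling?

2

fs/2 = 27 Hz.
102 Hz mod fs = 48 Hz.
48 Hz > fs/2 = 27 Hz, folds to fs − 48 Hz = 6 Hz.
228 Hz mod fs = 12 Hz.
12 Hz ≤ fs/2 = 27 Hz, appears at 12 Hz.
276 Hz mod fs = 6 Hz.
6 Hz ≤ fs/2 = 27 Hz, appears at 6 Hz.
210 Hz mod fs = 48 Hz.
48 Hz > fs/2 = 27 Hz, folds to fs − 48 Hz = 6 Hz.
168 Hz mod fs = 6 Hz.
6 Hz ≤ fs/2 = 27 Hz, appears at 6 Hz.
Distinct values: {6 Hz, 12 Hz} → 2.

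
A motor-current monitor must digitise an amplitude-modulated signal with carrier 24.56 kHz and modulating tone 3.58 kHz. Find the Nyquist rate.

AM sidebands sit at fc ± fm = 20.98 kHz and 28.14 kHz.
Highest-frequency component: 28.14 kHz.
Nyquist rate = 2 × 28.14 kHz = 56.28 kHz.

56.28 kHz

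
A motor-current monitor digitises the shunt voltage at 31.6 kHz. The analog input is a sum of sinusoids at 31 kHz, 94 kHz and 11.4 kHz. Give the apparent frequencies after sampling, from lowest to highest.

0.6 kHz, 0.8 kHz, 11.4 kHz

fs/2 = 15.8 kHz.
31 kHz > fs/2 = 15.8 kHz, folds to fs − 31 kHz = 0.6 kHz.
94 kHz mod fs = 30.8 kHz.
30.8 kHz > fs/2 = 15.8 kHz, folds to fs − 30.8 kHz = 0.8 kHz.
11.4 kHz ≤ fs/2 = 15.8 kHz, passes unchanged.
Distinct values: {0.6 kHz, 0.8 kHz, 11.4 kHz}.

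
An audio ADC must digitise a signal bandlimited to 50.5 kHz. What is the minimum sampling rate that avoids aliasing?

101 kHz

Nyquist rate = 2 × 50.5 kHz = 101 kHz.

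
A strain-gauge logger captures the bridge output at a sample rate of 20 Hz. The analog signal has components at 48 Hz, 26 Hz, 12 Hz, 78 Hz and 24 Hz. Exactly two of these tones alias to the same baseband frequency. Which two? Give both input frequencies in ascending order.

fs/2 = 10 Hz.
48 Hz mod fs = 8 Hz.
8 Hz ≤ fs/2 = 10 Hz, appears at 8 Hz.
26 Hz mod fs = 6 Hz.
6 Hz ≤ fs/2 = 10 Hz, appears at 6 Hz.
12 Hz > fs/2 = 10 Hz, folds to fs − 12 Hz = 8 Hz.
78 Hz mod fs = 18 Hz.
18 Hz > fs/2 = 10 Hz, folds to fs − 18 Hz = 2 Hz.
24 Hz mod fs = 4 Hz.
4 Hz ≤ fs/2 = 10 Hz, appears at 4 Hz.
12 Hz and 48 Hz both map to 8 Hz.

12 Hz, 48 Hz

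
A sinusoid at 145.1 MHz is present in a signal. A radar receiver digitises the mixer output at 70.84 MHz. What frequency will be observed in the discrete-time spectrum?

3.42 MHz

145.1 MHz mod fs = 3.42 MHz.
3.42 MHz ≤ fs/2 = 35.42 MHz, appears at 3.42 MHz.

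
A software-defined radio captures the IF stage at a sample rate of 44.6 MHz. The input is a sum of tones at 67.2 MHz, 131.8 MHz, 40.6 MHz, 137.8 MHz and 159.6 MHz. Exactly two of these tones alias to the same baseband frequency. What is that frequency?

fs/2 = 22.3 MHz.
67.2 MHz mod fs = 22.6 MHz.
22.6 MHz > fs/2 = 22.3 MHz, folds to fs − 22.6 MHz = 22 MHz.
131.8 MHz mod fs = 42.6 MHz.
42.6 MHz > fs/2 = 22.3 MHz, folds to fs − 42.6 MHz = 2 MHz.
40.6 MHz > fs/2 = 22.3 MHz, folds to fs − 40.6 MHz = 4 MHz.
137.8 MHz mod fs = 4 MHz.
4 MHz ≤ fs/2 = 22.3 MHz, appears at 4 MHz.
159.6 MHz mod fs = 25.8 MHz.
25.8 MHz > fs/2 = 22.3 MHz, folds to fs − 25.8 MHz = 18.8 MHz.
40.6 MHz and 137.8 MHz both map to 4 MHz.

4 MHz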